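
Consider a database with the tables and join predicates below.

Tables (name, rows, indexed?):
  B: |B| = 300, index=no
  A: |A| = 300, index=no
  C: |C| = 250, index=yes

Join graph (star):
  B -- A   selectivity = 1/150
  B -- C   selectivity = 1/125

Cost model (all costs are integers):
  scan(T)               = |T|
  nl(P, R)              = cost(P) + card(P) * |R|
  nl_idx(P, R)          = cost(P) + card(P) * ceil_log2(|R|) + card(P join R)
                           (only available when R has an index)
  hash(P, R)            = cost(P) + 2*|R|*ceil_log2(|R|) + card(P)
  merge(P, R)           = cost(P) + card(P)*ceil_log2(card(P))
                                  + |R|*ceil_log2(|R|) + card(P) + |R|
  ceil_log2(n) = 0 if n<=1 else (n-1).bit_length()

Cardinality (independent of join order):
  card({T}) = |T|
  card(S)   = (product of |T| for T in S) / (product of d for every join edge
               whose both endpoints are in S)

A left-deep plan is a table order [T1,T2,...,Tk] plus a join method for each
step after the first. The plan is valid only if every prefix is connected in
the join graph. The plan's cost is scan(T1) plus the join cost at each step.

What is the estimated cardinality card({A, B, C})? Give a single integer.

1200

Tables in S: A(300), B(300), C(250)
Edges inside S: B-A(d=150), B-C(d=125)
numerator = 300 * 300 * 250 = 22500000
denominator = 150 * 125 = 18750
card(S) = 22500000 / 18750 = 1200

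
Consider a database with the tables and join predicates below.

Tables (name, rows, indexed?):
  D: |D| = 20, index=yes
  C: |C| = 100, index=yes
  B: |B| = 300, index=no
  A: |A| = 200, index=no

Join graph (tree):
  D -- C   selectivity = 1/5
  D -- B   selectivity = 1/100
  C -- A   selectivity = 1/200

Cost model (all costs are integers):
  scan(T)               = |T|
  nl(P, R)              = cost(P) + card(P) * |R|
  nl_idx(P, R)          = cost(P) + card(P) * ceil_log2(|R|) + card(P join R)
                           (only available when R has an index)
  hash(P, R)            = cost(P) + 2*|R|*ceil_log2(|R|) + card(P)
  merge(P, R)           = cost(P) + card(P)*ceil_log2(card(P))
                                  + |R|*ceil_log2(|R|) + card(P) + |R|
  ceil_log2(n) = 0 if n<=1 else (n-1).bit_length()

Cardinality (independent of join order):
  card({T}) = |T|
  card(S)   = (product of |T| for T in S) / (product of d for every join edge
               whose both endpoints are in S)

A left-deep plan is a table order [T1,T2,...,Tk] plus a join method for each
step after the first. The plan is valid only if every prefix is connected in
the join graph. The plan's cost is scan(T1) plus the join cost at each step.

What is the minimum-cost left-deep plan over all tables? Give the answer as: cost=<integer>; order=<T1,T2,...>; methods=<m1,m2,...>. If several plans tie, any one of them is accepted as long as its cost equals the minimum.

Selinger DP (subsets sized 1..n):
  {D}: scan cost=20, card=20
  {C}: scan cost=100, card=100
  {B}: scan cost=300, card=300
  {A}: scan cost=200, card=200
  {CD}: card=400; try (D,hash)→400, (C,nl_idx)→560, (C,merge)→940, (D,nl_idx)→1000, (D,merge)→1020, (C,hash)→1440 …(+2); best=400 via (D,hash)
  {BD}: card=60; try (D,hash)→800, (D,nl_idx)→1860, (B,merge)→3140, (D,merge)→3420, (B,hash)→5440, (B,nl)→6020 …(+1); best=800 via (D,hash)
  {AC}: card=100; try (C,nl_idx)→1700, (C,hash)→1800, (A,merge)→2700, (C,merge)→2800, (A,hash)→3400, (A,nl)→20100 …(+1); best=1700 via (C,nl_idx)
  {BCD}: card=1200; try (C,merge)→2020, (C,hash)→2260, (C,nl_idx)→2420, (B,hash)→6200, (C,nl)→6800, (B,merge)→7400 …(+1); best=2020 via (C,merge)
  {ACD}: card=400; try (D,hash)→2000, (D,nl_idx)→2600, (D,merge)→2620, (D,nl)→3700, (A,hash)→4000, (A,merge)→6200 …(+1); best=2000 via (D,hash)
  {ABCD}: card=1200; try (A,hash)→6420, (B,hash)→7800, (B,merge)→9000, (A,merge)→18220, (B,nl)→122000, (A,nl)→242020; best=6420 via (A,hash)

cost=6420; order=B,D,C,A; methods=hash,merge,hash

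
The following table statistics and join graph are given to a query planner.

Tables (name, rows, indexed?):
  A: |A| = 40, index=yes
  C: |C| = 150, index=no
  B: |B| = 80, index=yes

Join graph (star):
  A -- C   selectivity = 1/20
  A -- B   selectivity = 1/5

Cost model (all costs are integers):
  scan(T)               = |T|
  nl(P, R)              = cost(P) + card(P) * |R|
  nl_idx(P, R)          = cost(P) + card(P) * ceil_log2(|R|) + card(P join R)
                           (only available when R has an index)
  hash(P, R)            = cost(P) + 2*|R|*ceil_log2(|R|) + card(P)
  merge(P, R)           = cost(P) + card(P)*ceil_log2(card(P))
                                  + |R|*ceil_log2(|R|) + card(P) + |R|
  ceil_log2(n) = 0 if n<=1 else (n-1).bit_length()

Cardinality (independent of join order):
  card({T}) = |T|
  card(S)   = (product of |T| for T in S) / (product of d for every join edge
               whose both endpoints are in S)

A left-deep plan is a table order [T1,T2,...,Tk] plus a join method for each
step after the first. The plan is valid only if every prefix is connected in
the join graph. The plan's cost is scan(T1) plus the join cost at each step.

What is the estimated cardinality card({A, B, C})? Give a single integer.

4800

Tables in S: A(40), B(80), C(150)
Edges inside S: A-C(d=20), A-B(d=5)
numerator = 40 * 80 * 150 = 480000
denominator = 20 * 5 = 100
card(S) = 480000 / 100 = 4800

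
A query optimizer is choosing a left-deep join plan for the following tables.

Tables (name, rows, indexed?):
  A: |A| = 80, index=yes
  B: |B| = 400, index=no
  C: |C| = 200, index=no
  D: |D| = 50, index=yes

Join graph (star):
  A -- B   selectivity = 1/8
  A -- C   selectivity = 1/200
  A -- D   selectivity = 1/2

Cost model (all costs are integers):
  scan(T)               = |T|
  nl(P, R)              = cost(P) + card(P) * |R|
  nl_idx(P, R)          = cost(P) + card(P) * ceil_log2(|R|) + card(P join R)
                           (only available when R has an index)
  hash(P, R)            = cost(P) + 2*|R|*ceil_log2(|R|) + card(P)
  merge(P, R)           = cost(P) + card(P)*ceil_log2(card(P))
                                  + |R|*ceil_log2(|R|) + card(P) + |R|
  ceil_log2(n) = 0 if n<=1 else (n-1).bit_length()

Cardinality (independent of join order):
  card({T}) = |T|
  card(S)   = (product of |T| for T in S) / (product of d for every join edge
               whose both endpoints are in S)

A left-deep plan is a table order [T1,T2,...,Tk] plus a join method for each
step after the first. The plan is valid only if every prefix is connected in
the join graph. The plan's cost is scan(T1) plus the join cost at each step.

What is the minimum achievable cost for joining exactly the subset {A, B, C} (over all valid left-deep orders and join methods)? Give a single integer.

Selinger DP over subsets of {A,B,C}:
  {A}: scan cost=80, card=80
  {B}: scan cost=400, card=400
  {C}: scan cost=200, card=200
  {AB}: card=4000; try (A,hash)→1920, (B,merge)→4720, (A,merge)→5040, (A,nl_idx)→7200, (B,hash)→7360, (B,nl)→32080 …(+1); best=1920 via (A,hash)
  {AC}: card=80; try (A,hash)→1520, (A,nl_idx)→1680, (C,merge)→2520, (A,merge)→2640, (C,hash)→3360, (C,nl)→16080 …(+1); best=1520 via (A,hash)
  {ABC}: card=4000; try (B,merge)→6160, (B,hash)→8800, (C,hash)→9120, (B,nl)→33520, (C,merge)→55720, (C,nl)→801920; best=6160 via (B,merge)

6160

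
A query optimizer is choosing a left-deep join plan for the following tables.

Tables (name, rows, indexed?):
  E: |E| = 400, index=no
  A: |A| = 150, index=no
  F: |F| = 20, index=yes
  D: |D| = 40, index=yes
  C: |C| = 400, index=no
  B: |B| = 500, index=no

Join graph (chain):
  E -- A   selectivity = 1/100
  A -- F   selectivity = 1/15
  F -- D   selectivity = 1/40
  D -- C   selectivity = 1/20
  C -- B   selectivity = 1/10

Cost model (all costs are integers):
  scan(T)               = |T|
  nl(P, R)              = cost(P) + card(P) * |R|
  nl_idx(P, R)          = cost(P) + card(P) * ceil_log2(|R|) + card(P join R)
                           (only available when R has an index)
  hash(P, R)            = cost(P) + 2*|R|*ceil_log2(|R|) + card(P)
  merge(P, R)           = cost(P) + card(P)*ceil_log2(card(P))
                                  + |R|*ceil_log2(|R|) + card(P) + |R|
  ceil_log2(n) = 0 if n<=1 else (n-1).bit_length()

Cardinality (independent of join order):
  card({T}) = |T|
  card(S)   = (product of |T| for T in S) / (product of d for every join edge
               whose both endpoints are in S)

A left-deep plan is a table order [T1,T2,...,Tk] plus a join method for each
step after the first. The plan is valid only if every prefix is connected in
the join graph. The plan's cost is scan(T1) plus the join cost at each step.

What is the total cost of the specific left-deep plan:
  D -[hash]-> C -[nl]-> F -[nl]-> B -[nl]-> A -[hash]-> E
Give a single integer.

3430480

step 1: scan D: cost=40, card=40
step 2: join C via hash
    card(P join C) = 40*400/(20) = 800
    cost = 40 + 2*400*9 + 40 = 7280
step 3: join F via nl
    card(P join F) = 800*20/(40) = 400
    cost = 7280 + 800*20 = 23280
step 4: join B via nl
    card(P join B) = 400*500/(10) = 20000
    cost = 23280 + 400*500 = 223280
step 5: join A via nl
    card(P join A) = 20000*150/(15) = 200000
    cost = 223280 + 20000*150 = 3223280
step 6: join E via hash
    card(P join E) = 200000*400/(100) = 800000
    cost = 3223280 + 2*400*9 + 200000 = 3430480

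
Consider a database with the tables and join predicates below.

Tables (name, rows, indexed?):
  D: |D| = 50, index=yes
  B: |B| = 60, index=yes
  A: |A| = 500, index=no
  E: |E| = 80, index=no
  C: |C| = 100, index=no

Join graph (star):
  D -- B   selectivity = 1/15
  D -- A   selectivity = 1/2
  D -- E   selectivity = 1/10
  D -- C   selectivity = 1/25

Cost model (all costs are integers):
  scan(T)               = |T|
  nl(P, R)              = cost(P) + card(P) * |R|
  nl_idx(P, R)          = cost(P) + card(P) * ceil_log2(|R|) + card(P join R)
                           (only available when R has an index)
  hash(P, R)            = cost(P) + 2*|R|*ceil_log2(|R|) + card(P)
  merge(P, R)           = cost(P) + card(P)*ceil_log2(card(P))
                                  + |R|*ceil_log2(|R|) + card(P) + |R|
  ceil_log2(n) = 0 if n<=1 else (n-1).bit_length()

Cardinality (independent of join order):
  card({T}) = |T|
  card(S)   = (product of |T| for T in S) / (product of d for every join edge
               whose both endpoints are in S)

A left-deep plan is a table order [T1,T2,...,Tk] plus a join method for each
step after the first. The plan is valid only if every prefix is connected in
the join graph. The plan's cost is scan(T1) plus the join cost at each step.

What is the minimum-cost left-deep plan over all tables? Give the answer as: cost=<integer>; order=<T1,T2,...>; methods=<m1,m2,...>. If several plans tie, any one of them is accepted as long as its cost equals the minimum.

cost=19040; order=C,D,B,E,A; methods=hash,hash,hash,hash

Selinger DP (subsets sized 1..n):
  {D}: scan cost=50, card=50
  {B}: scan cost=60, card=60
  {A}: scan cost=500, card=500
  {E}: scan cost=80, card=80
  {C}: scan cost=100, card=100
  {BD}: card=200; try (B,nl_idx)→550, (D,nl_idx)→620, (D,hash)→720, (B,hash)→820, (B,merge)→820, (D,merge)→830 …(+2); best=550 via (B,nl_idx)
  {AD}: card=12500; try (D,hash)→1600, (A,merge)→5400, (D,merge)→5850, (A,hash)→9100, (D,nl_idx)→16000, (A,nl)→25050 …(+1); best=1600 via (D,hash)
  {DE}: card=400; try (D,hash)→760, (D,nl_idx)→960, (E,merge)→1040, (D,merge)→1070, (E,hash)→1220, (E,nl)→4050 …(+1); best=760 via (D,hash)
  {CD}: card=200; try (D,hash)→800, (D,nl_idx)→900, (C,merge)→1200, (D,merge)→1250, (C,hash)→1500, (C,nl)→5050 …(+1); best=800 via (D,hash)
  {ABD}: card=50000; try (A,merge)→7350, (A,hash)→9750, (B,hash)→14820, (A,nl)→100550, (B,nl_idx)→126600, (B,merge)→189520 …(+1); best=7350 via (A,merge)
  {BDE}: card=1600; try (E,hash)→1870, (B,hash)→1880, (E,merge)→2990, (B,nl_idx)→4760, (B,merge)→5180, (E,nl)→16550 …(+1); best=1870 via (E,hash)
  {BCD}: card=800; try (B,hash)→1720, (C,hash)→2150, (B,nl_idx)→2800, (B,merge)→3020, (C,merge)→3150, (B,nl)→12800 …(+1); best=1720 via (B,hash)
  {ADE}: card=100000; try (A,merge)→9760, (A,hash)→10160, (E,hash)→15220, (E,merge)→189740, (A,nl)→200760, (E,nl)→1001600; best=9760 via (A,merge)
  {ACD}: card=50000; try (A,merge)→7600, (A,hash)→10000, (C,hash)→15500, (A,nl)→100800, (C,merge)→189900, (C,nl)→1251600; best=7600 via (A,merge)
  {CDE}: card=1600; try (E,hash)→2120, (C,hash)→2560, (E,merge)→3240, (C,merge)→5560, (E,nl)→16800, (C,nl)→40760; best=2120 via (E,hash)
  {ABDE}: card=400000; try (A,hash)→12470, (A,merge)→26070, (E,hash)→58470, (B,hash)→110480, (A,nl)→801870, (E,merge)→857990 …(+4); best=12470 via (A,hash)
  {ABCD}: card=200000; try (A,hash)→11520, (A,merge)→15520, (B,hash)→58320, (C,hash)→58750, (A,nl)→401720, (B,nl_idx)→507600 …(+4); best=11520 via (A,hash)
  {BCDE}: card=6400; try (E,hash)→3640, (B,hash)→4440, (C,hash)→4870, (E,merge)→11160, (B,nl_idx)→18120, (B,merge)→21740 …(+4); best=3640 via (E,hash)
  {ACDE}: card=400000; try (A,hash)→12720, (A,merge)→26320, (E,hash)→58720, (C,hash)→111160, (A,nl)→802120, (E,merge)→858240 …(+3); best=12720 via (A,hash)
  {ABCDE}: card=1600000; try (A,hash)→19040, (A,merge)→98240, (E,hash)→212640, (B,hash)→413440, (C,hash)→413870, (A,nl)→3203640 …(+7); best=19040 via (A,hash)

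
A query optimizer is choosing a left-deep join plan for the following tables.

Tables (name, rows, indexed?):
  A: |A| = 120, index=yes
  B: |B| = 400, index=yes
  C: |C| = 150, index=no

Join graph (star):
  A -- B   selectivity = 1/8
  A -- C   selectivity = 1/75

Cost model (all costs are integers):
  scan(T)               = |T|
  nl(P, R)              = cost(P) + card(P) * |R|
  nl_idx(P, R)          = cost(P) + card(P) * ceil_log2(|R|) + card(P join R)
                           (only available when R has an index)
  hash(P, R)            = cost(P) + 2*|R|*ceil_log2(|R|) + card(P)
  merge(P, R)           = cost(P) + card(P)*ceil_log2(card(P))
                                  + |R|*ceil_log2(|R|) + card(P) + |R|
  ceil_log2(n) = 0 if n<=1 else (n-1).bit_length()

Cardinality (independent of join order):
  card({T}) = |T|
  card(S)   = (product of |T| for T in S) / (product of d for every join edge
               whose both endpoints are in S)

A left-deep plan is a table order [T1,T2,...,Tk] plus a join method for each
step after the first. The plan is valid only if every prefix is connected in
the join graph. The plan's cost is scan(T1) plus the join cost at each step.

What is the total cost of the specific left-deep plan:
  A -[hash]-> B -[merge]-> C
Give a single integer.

step 1: scan A: cost=120, card=120
step 2: join B via hash
    card(P join B) = 120*400/(8) = 6000
    cost = 120 + 2*400*9 + 120 = 7440
step 3: join C via merge
    card(P join C) = 6000*150/(75) = 12000
    cost = 7440 + 6000*13 + 150*8 + 6000 + 150 = 92790

92790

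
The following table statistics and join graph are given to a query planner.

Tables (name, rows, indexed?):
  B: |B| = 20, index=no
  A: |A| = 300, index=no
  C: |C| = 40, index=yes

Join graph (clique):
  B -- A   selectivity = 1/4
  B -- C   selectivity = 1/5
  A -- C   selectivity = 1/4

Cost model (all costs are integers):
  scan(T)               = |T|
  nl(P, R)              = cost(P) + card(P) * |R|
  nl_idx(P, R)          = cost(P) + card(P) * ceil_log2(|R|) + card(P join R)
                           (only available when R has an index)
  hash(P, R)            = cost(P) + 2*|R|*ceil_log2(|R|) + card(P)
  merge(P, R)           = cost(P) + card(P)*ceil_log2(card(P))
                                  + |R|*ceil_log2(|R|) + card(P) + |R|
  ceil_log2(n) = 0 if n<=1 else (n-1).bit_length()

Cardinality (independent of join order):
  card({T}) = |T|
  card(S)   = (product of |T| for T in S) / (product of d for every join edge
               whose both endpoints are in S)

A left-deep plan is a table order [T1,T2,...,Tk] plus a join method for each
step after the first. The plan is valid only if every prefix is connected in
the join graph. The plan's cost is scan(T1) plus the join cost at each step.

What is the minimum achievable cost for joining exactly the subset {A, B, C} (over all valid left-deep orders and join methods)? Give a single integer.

Selinger DP over subsets of {A,B,C}:
  {B}: scan cost=20, card=20
  {A}: scan cost=300, card=300
  {C}: scan cost=40, card=40
  {AB}: card=1500; try (B,hash)→800, (A,merge)→3140, (B,merge)→3420, (A,hash)→5440, (A,nl)→6020, (B,nl)→6300; best=800 via (B,hash)
  {BC}: card=160; try (B,hash)→280, (C,nl_idx)→300, (C,merge)→420, (B,merge)→440, (C,hash)→520, (C,nl)→820 …(+1); best=280 via (B,hash)
  {AC}: card=3000; try (C,hash)→1080, (A,merge)→3320, (C,merge)→3580, (C,nl_idx)→5100, (A,hash)→5480, (A,nl)→12040 …(+1); best=1080 via (C,hash)
  {ABC}: card=3000; try (C,hash)→2780, (B,hash)→4280, (A,merge)→4720, (A,hash)→5840, (C,nl_idx)→12800, (C,merge)→19080 …(+4); best=2780 via (C,hash)

2780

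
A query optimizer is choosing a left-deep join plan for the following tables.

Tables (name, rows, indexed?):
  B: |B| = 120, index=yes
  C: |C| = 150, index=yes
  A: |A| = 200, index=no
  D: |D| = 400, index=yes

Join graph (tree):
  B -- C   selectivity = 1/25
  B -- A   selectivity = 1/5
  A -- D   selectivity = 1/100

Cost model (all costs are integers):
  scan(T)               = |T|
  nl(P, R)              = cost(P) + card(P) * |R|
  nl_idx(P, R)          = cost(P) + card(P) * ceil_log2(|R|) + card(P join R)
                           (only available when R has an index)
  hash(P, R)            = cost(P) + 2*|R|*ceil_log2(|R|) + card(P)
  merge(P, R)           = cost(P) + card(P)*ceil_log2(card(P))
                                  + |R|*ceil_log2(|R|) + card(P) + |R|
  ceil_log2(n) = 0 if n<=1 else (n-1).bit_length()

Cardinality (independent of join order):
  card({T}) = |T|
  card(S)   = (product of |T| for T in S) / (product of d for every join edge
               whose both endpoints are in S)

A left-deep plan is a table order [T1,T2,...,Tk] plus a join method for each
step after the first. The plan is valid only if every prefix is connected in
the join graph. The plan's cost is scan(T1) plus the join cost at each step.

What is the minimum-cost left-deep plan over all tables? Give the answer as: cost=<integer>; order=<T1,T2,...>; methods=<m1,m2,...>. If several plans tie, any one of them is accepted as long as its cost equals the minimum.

cost=26880; order=A,D,B,C; methods=nl_idx,hash,hash

Selinger DP (subsets sized 1..n):
  {B}: scan cost=120, card=120
  {C}: scan cost=150, card=150
  {A}: scan cost=200, card=200
  {D}: scan cost=400, card=400
  {BC}: card=720; try (C,nl_idx)→1800, (B,nl_idx)→1920, (B,hash)→1980, (C,merge)→2430, (B,merge)→2460, (C,hash)→2640 …(+2); best=1800 via (C,nl_idx)
  {AB}: card=4800; try (B,hash)→2080, (A,merge)→2880, (B,merge)→2960, (A,hash)→3440, (B,nl_idx)→6400, (A,nl)→24120 …(+1); best=2080 via (B,hash)
  {AD}: card=800; try (D,nl_idx)→2800, (A,hash)→4000, (D,merge)→6000, (A,merge)→6200, (D,hash)→7600, (D,nl)→80200 …(+1); best=2800 via (D,nl_idx)
  {ABC}: card=28800; try (A,hash)→5720, (C,hash)→9280, (A,merge)→11520, (C,nl_idx)→69280, (C,merge)→70630, (A,nl)→145800 …(+1); best=5720 via (A,hash)
  {ABD}: card=19200; try (B,hash)→5280, (B,merge)→12560, (D,hash)→14080, (B,nl_idx)→27600, (D,nl_idx)→64480, (D,merge)→73280 …(+2); best=5280 via (B,hash)
  {ABCD}: card=115200; try (C,hash)→26880, (D,hash)→41720, (C,nl_idx)→274080, (C,merge)→313830, (D,nl_idx)→380120, (D,merge)→470520 …(+2); best=26880 via (C,hash)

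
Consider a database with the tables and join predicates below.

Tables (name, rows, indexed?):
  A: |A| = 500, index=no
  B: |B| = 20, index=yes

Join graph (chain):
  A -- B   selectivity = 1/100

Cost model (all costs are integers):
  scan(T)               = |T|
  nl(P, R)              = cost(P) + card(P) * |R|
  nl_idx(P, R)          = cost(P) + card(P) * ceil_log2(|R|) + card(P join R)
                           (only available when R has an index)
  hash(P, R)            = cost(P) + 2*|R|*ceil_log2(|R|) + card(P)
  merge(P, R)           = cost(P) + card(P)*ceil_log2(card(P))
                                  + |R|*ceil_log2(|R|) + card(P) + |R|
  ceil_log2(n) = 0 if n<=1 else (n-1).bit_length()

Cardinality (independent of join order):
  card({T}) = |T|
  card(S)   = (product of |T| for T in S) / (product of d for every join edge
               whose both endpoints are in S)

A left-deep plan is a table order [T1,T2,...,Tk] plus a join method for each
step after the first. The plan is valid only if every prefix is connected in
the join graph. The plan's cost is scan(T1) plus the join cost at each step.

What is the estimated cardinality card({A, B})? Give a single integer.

Tables in S: A(500), B(20)
Edges inside S: A-B(d=100)
numerator = 500 * 20 = 10000
denominator = 100 = 100
card(S) = 10000 / 100 = 100

100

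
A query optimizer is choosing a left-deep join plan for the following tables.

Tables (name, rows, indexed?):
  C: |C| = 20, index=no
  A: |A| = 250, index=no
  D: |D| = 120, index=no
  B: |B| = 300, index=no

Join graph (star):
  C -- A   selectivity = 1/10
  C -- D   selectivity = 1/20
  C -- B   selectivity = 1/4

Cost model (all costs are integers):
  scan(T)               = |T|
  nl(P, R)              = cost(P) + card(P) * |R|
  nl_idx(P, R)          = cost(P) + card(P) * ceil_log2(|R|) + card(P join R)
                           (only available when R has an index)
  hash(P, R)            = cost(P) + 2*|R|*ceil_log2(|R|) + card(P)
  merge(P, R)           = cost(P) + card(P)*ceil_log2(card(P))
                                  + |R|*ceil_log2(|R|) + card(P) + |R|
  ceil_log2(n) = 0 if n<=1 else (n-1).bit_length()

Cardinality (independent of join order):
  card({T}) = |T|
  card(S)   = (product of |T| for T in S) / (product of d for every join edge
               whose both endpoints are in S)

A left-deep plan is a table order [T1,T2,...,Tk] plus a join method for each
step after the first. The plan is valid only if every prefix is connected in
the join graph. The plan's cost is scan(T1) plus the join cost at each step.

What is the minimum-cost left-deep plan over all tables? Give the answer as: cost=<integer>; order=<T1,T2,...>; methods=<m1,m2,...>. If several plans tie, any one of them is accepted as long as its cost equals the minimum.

cost=11280; order=A,C,D,B; methods=hash,hash,hash

Selinger DP (subsets sized 1..n):
  {C}: scan cost=20, card=20
  {A}: scan cost=250, card=250
  {D}: scan cost=120, card=120
  {B}: scan cost=300, card=300
  {AC}: card=500; try (C,hash)→700, (A,merge)→2390, (C,merge)→2620, (A,hash)→4040, (A,nl)→5020, (C,nl)→5250; best=700 via (C,hash)
  {CD}: card=120; try (C,hash)→440, (D,merge)→1100, (C,merge)→1200, (D,hash)→1720, (D,nl)→2420, (C,nl)→2520; best=440 via (C,hash)
  {BC}: card=1500; try (C,hash)→800, (B,merge)→3140, (C,merge)→3420, (B,hash)→5440, (B,nl)→6020, (C,nl)→6300; best=800 via (C,hash)
  {ACD}: card=3000; try (D,hash)→2880, (A,merge)→3650, (A,hash)→4560, (D,merge)→6660, (A,nl)→30440, (D,nl)→60700; best=2880 via (D,hash)
  {ABC}: card=37500; try (A,hash)→6300, (B,hash)→6600, (B,merge)→8700, (A,merge)→21050, (B,nl)→150700, (A,nl)→375800; best=6300 via (A,hash)
  {BCD}: card=9000; try (D,hash)→3980, (B,merge)→4400, (B,hash)→5960, (D,merge)→19760, (B,nl)→36440, (D,nl)→180800; best=3980 via (D,hash)
  {ABCD}: card=225000; try (B,hash)→11280, (A,hash)→16980, (B,merge)→44880, (D,hash)→45480, (A,merge)→141230, (D,merge)→644760 …(+3); best=11280 via (B,hash)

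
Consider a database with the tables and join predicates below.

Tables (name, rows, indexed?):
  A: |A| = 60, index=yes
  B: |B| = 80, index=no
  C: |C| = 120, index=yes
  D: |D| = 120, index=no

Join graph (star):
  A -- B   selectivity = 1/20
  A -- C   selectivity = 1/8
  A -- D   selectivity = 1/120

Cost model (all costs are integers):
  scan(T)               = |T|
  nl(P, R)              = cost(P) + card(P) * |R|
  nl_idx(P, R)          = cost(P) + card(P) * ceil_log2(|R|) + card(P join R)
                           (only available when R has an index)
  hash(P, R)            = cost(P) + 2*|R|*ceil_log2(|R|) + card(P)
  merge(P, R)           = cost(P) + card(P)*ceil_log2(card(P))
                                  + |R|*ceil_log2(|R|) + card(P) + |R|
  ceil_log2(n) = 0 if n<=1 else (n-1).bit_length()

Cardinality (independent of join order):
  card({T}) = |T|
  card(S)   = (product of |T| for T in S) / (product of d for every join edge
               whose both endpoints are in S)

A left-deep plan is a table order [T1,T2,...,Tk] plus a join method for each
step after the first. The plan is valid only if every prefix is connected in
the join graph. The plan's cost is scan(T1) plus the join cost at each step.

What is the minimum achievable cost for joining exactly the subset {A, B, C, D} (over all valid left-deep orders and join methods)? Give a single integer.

Selinger DP over subsets of {A,B,C,D}:
  {A}: scan cost=60, card=60
  {B}: scan cost=80, card=80
  {C}: scan cost=120, card=120
  {D}: scan cost=120, card=120
  {AB}: card=240; try (A,nl_idx)→800, (A,hash)→880, (B,merge)→1120, (A,merge)→1140, (B,hash)→1240, (B,nl)→4860 …(+1); best=800 via (A,nl_idx)
  {AC}: card=900; try (A,hash)→960, (C,nl_idx)→1380, (C,merge)→1440, (A,merge)→1500, (A,nl_idx)→1740, (C,hash)→1800 …(+2); best=960 via (A,hash)
  {AD}: card=60; try (A,nl_idx)→900, (A,hash)→960, (D,merge)→1440, (A,merge)→1500, (D,hash)→1800, (D,nl)→7260 …(+1); best=900 via (A,nl_idx)
  {ABC}: card=3600; try (C,hash)→2720, (B,hash)→2980, (C,merge)→3920, (C,nl_idx)→6080, (B,merge)→11500, (C,nl)→29600 …(+1); best=2720 via (C,hash)
  {ABD}: card=240; try (B,merge)→1960, (B,hash)→2080, (D,hash)→2720, (D,merge)→3920, (B,nl)→5700, (D,nl)→29600; best=1960 via (B,merge)
  {ACD}: card=900; try (C,nl_idx)→2220, (C,merge)→2280, (C,hash)→2640, (D,hash)→3540, (C,nl)→8100, (D,merge)→11820 …(+1); best=2220 via (C,nl_idx)
  {ABCD}: card=3600; try (C,hash)→3880, (B,hash)→4240, (C,merge)→5080, (C,nl_idx)→7240, (D,hash)→8000, (B,merge)→12760 …(+4); best=3880 via (C,hash)

3880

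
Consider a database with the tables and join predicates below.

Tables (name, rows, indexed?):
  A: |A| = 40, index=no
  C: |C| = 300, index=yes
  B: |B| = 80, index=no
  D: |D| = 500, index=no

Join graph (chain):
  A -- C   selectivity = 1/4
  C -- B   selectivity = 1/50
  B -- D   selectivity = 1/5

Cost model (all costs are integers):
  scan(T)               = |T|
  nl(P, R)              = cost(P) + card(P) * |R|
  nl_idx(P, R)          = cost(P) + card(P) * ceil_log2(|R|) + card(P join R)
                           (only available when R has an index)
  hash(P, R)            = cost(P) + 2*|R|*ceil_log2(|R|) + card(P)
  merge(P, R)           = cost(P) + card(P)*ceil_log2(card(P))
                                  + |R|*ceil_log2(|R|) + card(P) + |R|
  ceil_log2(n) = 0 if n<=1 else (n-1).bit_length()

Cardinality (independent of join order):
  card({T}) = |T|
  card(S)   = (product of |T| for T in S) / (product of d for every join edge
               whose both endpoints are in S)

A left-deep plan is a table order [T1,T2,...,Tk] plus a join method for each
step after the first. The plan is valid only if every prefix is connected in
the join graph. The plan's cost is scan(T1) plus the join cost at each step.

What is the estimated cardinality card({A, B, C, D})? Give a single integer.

480000

Tables in S: A(40), B(80), C(300), D(500)
Edges inside S: A-C(d=4), C-B(d=50), B-D(d=5)
numerator = 40 * 80 * 300 * 500 = 480000000
denominator = 4 * 50 * 5 = 1000
card(S) = 480000000 / 1000 = 480000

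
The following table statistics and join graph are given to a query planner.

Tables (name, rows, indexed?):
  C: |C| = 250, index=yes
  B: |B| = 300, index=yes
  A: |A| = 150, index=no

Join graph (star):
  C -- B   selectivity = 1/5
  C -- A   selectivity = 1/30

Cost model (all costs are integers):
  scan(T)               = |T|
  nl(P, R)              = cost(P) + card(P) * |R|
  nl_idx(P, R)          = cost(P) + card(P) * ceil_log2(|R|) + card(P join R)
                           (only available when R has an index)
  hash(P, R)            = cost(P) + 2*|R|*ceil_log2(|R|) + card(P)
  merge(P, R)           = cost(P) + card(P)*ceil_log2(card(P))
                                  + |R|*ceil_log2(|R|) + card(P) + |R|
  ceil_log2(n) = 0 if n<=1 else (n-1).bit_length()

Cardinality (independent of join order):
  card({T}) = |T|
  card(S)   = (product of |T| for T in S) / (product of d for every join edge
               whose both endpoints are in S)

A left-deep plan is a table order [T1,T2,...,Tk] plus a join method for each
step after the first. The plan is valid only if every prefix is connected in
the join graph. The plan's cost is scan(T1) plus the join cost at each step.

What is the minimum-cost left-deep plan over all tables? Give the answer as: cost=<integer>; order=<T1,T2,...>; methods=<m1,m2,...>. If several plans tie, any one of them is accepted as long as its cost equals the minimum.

Selinger DP (subsets sized 1..n):
  {C}: scan cost=250, card=250
  {B}: scan cost=300, card=300
  {A}: scan cost=150, card=150
  {BC}: card=15000; try (C,hash)→4600, (B,merge)→5500, (C,merge)→5550, (B,hash)→5900, (B,nl_idx)→17500, (C,nl_idx)→17700 …(+2); best=4600 via (C,hash)
  {AC}: card=1250; try (C,nl_idx)→2600, (A,hash)→2900, (C,merge)→3750, (A,merge)→3850, (C,hash)→4300, (C,nl)→37650 …(+1); best=2600 via (C,nl_idx)
  {ABC}: card=75000; try (B,hash)→9250, (B,merge)→20600, (A,hash)→22000, (B,nl_idx)→88850, (A,merge)→230950, (B,nl)→377600 …(+1); best=9250 via (B,hash)

cost=9250; order=A,C,B; methods=nl_idx,hash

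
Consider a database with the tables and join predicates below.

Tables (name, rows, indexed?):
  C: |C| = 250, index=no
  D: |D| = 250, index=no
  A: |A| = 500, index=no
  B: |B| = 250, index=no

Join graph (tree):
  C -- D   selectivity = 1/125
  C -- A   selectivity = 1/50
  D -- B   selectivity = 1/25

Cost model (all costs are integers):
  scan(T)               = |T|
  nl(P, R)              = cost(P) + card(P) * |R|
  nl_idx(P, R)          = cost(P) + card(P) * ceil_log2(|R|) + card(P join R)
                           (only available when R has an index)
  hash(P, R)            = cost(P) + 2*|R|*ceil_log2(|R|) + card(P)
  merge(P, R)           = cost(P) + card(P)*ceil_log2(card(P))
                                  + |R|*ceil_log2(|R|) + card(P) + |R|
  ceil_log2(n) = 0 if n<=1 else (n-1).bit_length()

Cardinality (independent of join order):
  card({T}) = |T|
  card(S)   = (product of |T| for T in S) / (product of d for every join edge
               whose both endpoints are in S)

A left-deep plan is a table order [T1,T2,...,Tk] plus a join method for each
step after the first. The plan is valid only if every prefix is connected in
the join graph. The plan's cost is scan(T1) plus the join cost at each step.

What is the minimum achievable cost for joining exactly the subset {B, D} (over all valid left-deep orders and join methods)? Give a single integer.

4500

Selinger DP over subsets of {B,D}:
  {D}: scan cost=250, card=250
  {B}: scan cost=250, card=250
  {BD}: card=2500; try (D,hash)→4500, (B,hash)→4500, (D,merge)→4750, (B,merge)→4750, (D,nl)→62750, (B,nl)→62750; best=4500 via (D,hash)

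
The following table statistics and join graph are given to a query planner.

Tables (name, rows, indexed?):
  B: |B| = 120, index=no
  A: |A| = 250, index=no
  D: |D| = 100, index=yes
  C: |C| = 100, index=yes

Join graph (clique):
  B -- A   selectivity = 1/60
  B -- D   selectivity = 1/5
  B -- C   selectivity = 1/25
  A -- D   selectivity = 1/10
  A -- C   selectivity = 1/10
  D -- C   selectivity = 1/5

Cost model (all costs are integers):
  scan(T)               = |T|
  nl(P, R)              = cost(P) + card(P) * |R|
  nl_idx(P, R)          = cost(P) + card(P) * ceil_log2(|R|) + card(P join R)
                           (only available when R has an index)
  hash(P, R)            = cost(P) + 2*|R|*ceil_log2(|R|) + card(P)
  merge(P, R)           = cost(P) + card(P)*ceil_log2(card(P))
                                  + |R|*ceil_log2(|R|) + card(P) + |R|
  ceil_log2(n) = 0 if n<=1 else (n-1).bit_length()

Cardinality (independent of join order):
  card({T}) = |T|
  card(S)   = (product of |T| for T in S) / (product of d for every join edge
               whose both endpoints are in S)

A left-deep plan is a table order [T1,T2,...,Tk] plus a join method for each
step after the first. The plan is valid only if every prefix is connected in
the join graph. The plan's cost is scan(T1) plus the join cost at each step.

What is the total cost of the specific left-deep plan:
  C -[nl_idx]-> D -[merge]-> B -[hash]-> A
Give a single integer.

33680

step 1: scan C: cost=100, card=100
step 2: join D via nl_idx
    card(P join D) = 100*100/(5) = 2000
    cost = 100 + 100*7 + 2000 = 2800
step 3: join B via merge
    card(P join B) = 2000*120/(5*25) = 1920
    cost = 2800 + 2000*11 + 120*7 + 2000 + 120 = 27760
step 4: join A via hash
    card(P join A) = 1920*250/(60*10*10) = 80
    cost = 27760 + 2*250*8 + 1920 = 33680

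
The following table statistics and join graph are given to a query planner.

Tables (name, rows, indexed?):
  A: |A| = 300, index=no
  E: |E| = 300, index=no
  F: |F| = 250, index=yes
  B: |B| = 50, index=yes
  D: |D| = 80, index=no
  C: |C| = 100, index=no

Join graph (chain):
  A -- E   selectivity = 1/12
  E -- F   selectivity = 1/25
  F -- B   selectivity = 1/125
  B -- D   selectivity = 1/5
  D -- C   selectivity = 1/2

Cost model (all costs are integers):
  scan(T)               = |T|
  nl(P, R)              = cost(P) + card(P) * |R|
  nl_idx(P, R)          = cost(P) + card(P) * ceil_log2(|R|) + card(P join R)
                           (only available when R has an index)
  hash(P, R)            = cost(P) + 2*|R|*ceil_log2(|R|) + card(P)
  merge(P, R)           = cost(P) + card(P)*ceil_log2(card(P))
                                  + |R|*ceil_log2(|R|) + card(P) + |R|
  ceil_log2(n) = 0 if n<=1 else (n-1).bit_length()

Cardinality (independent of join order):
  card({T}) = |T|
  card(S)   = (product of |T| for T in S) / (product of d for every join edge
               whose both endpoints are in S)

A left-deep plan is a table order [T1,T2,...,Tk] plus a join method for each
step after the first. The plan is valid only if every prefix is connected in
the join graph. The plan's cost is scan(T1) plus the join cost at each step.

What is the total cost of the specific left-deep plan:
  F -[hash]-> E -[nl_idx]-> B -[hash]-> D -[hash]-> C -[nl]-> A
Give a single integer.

288048020

step 1: scan F: cost=250, card=250
step 2: join E via hash
    card(P join E) = 250*300/(25) = 3000
    cost = 250 + 2*300*9 + 250 = 5900
step 3: join B via nl_idx
    card(P join B) = 3000*50/(125) = 1200
    cost = 5900 + 3000*6 + 1200 = 25100
step 4: join D via hash
    card(P join D) = 1200*80/(5) = 19200
    cost = 25100 + 2*80*7 + 1200 = 27420
step 5: join C via hash
    card(P join C) = 19200*100/(2) = 960000
    cost = 27420 + 2*100*7 + 19200 = 48020
step 6: join A via nl
    card(P join A) = 960000*300/(12) = 24000000
    cost = 48020 + 960000*300 = 288048020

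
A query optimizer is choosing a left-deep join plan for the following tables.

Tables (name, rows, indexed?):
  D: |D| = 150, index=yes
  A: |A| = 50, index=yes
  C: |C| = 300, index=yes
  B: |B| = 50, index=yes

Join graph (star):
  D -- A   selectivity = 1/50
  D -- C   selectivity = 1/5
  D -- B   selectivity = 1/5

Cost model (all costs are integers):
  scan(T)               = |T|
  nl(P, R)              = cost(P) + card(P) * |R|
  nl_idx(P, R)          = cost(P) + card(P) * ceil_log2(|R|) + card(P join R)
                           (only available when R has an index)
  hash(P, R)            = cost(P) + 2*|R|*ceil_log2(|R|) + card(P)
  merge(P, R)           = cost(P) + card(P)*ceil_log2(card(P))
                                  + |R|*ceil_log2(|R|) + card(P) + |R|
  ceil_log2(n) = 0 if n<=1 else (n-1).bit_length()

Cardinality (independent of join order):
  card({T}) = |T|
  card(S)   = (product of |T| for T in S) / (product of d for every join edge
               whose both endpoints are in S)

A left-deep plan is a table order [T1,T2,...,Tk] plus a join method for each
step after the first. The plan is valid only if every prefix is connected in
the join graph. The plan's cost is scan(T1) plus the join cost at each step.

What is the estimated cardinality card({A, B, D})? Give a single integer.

Tables in S: A(50), B(50), D(150)
Edges inside S: D-A(d=50), D-B(d=5)
numerator = 50 * 50 * 150 = 375000
denominator = 50 * 5 = 250
card(S) = 375000 / 250 = 1500

1500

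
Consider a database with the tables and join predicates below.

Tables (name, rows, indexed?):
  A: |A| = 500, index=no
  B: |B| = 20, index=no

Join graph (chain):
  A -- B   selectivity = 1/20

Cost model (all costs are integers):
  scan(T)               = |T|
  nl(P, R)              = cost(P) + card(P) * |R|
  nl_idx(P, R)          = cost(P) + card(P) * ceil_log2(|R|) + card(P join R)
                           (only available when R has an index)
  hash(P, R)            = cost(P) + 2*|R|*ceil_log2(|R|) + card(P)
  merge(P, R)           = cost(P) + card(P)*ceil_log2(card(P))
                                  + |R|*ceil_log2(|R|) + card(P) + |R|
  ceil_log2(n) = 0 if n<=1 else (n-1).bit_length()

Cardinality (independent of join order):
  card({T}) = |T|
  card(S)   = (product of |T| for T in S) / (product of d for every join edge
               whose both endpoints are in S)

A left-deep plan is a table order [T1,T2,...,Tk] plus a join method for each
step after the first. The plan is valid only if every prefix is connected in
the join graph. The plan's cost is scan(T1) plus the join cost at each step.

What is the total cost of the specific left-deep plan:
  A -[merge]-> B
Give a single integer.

5620

step 1: scan A: cost=500, card=500
step 2: join B via merge
    card(P join B) = 500*20/(20) = 500
    cost = 500 + 500*9 + 20*5 + 500 + 20 = 5620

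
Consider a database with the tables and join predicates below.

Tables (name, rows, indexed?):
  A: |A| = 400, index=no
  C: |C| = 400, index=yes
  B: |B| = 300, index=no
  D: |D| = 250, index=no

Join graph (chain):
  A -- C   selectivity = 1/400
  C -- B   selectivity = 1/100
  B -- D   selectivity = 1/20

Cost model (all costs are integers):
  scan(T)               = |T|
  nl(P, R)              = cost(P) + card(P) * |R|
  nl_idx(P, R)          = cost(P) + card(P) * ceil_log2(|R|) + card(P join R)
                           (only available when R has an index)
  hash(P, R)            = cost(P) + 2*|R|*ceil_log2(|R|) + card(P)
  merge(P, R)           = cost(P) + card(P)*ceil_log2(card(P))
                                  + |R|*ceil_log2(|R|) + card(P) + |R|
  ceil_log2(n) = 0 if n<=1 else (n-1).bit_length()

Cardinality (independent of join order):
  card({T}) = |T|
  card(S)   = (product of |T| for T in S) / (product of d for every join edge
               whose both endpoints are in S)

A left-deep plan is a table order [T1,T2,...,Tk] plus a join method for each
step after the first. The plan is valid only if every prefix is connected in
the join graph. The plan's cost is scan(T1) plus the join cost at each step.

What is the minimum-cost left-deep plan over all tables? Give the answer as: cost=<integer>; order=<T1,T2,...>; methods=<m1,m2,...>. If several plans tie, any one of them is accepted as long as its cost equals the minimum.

Selinger DP (subsets sized 1..n):
  {A}: scan cost=400, card=400
  {C}: scan cost=400, card=400
  {B}: scan cost=300, card=300
  {D}: scan cost=250, card=250
  {AC}: card=400; try (C,nl_idx)→4400, (C,hash)→8000, (A,hash)→8000, (C,merge)→8400, (A,merge)→8400, (C,nl)→160400 …(+1); best=4400 via (C,nl_idx)
  {BC}: card=1200; try (C,nl_idx)→4200, (B,hash)→6200, (C,merge)→7300, (B,merge)→7400, (C,hash)→7800, (C,nl)→120300 …(+1); best=4200 via (C,nl_idx)
  {BD}: card=3750; try (D,hash)→4600, (B,merge)→5500, (D,merge)→5550, (B,hash)→5900, (B,nl)→75250, (D,nl)→75300; best=4600 via (D,hash)
  {ABC}: card=1200; try (B,hash)→10200, (B,merge)→11400, (A,hash)→12600, (A,merge)→22600, (B,nl)→124400, (A,nl)→484200; best=10200 via (B,hash)
  {BCD}: card=15000; try (D,hash)→9400, (C,hash)→15550, (D,merge)→20850, (C,nl_idx)→53350, (C,merge)→57350, (D,nl)→304200 …(+1); best=9400 via (D,hash)
  {ABCD}: card=15000; try (D,hash)→15400, (D,merge)→26850, (A,hash)→31600, (A,merge)→238400, (D,nl)→310200, (A,nl)→6009400; best=15400 via (D,hash)

cost=15400; order=A,C,B,D; methods=nl_idx,hash,hash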